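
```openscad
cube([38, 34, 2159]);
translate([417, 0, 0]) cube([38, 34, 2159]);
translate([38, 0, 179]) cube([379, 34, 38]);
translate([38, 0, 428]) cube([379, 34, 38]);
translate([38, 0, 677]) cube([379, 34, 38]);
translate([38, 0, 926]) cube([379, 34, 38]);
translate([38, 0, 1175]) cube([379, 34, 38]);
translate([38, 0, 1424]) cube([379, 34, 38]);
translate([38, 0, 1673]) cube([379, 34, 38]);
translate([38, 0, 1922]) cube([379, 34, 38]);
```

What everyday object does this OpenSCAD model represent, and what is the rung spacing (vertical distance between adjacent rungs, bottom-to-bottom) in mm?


A ladder. The rung spacing is 249 mm.

Two tall 38×34 posts with 8 short bars between them — a ladder. Adjacent rungs sit at z = 179 and z = 428, so the spacing is 428 − 179 = 249 mm.


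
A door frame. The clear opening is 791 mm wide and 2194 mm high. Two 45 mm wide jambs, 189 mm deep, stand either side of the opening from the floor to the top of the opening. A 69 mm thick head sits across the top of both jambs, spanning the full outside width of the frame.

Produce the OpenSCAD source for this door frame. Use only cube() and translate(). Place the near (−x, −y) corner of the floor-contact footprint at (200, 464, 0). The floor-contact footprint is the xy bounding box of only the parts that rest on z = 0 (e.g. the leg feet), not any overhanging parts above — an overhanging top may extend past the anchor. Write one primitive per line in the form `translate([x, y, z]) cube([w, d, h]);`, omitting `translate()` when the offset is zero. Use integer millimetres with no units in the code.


translate([200, 464, 0]) cube([45, 189, 2194]);
translate([1036, 464, 0]) cube([45, 189, 2194]);
translate([200, 464, 2194]) cube([881, 189, 69]);


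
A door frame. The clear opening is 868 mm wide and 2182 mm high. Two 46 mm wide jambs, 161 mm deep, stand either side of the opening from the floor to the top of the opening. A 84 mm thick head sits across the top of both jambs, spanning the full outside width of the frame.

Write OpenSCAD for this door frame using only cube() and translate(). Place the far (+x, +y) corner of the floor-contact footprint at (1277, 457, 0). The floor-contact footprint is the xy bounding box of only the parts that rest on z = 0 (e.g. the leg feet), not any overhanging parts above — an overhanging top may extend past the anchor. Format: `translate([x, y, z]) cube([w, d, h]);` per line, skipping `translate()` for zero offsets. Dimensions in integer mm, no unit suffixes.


translate([317, 296, 0]) cube([46, 161, 2182]);
translate([1231, 296, 0]) cube([46, 161, 2182]);
translate([317, 296, 2182]) cube([960, 161, 84]);


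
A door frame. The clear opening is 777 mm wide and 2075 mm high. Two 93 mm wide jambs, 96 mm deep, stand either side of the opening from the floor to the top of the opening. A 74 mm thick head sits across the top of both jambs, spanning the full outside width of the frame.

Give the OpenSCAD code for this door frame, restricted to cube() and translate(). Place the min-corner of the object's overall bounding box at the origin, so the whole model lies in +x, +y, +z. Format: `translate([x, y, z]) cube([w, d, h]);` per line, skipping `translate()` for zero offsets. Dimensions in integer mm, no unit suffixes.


cube([93, 96, 2075]);
translate([870, 0, 0]) cube([93, 96, 2075]);
translate([0, 0, 2075]) cube([963, 96, 74]);


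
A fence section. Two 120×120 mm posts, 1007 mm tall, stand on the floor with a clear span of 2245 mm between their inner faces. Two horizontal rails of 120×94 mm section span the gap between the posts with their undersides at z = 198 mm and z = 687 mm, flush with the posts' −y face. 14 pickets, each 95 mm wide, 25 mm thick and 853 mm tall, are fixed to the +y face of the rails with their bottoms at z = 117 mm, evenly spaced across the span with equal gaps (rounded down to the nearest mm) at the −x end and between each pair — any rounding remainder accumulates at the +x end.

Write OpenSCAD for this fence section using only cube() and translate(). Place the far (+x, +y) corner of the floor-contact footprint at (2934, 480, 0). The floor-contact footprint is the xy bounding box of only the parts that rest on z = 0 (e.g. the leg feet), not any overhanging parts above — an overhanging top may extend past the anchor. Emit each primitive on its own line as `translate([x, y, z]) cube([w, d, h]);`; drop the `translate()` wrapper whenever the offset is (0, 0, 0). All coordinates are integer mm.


translate([449, 360, 0]) cube([120, 120, 1007]);
translate([2814, 360, 0]) cube([120, 120, 1007]);
translate([569, 360, 198]) cube([2245, 120, 94]);
translate([569, 360, 687]) cube([2245, 120, 94]);
translate([630, 480, 117]) cube([95, 25, 853]);
translate([786, 480, 117]) cube([95, 25, 853]);
translate([942, 480, 117]) cube([95, 25, 853]);
translate([1098, 480, 117]) cube([95, 25, 853]);
translate([1254, 480, 117]) cube([95, 25, 853]);
translate([1410, 480, 117]) cube([95, 25, 853]);
translate([1566, 480, 117]) cube([95, 25, 853]);
translate([1722, 480, 117]) cube([95, 25, 853]);
translate([1878, 480, 117]) cube([95, 25, 853]);
translate([2034, 480, 117]) cube([95, 25, 853]);
translate([2190, 480, 117]) cube([95, 25, 853]);
translate([2346, 480, 117]) cube([95, 25, 853]);
translate([2502, 480, 117]) cube([95, 25, 853]);
translate([2658, 480, 117]) cube([95, 25, 853]);


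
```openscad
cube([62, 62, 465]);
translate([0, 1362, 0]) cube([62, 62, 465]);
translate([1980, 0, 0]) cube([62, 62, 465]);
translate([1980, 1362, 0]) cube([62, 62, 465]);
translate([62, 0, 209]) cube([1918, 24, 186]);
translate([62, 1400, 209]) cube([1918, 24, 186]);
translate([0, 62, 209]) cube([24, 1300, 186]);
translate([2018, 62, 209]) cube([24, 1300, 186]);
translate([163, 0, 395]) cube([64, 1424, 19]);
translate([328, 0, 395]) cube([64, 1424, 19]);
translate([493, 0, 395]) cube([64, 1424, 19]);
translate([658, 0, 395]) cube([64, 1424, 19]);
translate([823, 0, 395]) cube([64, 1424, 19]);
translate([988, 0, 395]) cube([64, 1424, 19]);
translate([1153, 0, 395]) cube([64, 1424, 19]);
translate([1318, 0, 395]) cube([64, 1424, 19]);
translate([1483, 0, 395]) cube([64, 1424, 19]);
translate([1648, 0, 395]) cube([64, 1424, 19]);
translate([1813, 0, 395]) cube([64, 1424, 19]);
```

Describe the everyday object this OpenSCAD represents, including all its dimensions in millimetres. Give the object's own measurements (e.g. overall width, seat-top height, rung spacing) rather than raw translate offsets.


A bed frame 2042 mm long (x) by 1424 mm wide (y). Four 62×62 mm corner posts, 465 mm tall, at the corners of the footprint. Four rails of 24 mm thickness and 186 mm height run between adjacent posts with their undersides at z = 209 mm, their outer faces flush with the outside of the frame (the two x-running rails run between the posts' inner faces; the two y-running rails run between the posts' inner faces). 11 slats, each 64 mm wide (x) and 19 mm thick, lie across the top of the two x-running rails, running the full 1424 mm width of the frame in y; along x they sit between the end posts with a 101 mm gap after the −x posts and between neighbouring slats, leaving 103 mm before the +x posts.


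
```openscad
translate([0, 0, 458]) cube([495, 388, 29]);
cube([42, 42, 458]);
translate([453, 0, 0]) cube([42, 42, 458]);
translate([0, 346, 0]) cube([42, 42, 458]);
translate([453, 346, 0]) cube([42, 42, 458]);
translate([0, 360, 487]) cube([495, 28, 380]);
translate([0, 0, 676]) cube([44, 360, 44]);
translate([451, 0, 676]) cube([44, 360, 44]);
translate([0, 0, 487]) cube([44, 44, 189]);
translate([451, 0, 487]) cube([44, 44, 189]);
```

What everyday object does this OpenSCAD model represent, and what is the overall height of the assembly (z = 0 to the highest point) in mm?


A chair. The overall height is 867 mm.

A slab on four corner posts with a tall panel at the back — a chair. The seat slab sits at z = 458 with thickness 29, and the 380 mm backrest starts at the seat top, so the overall height is 458 + 29 + 380 = 867 mm.


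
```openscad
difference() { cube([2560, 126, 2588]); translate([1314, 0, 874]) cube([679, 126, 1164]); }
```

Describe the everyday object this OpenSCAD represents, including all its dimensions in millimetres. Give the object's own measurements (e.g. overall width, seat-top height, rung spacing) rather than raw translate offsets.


A wall 2560 mm long (x), 126 mm thick (y), 2588 mm tall, with a rectangular window opening cut through it. The opening is 679 mm wide and 1164 mm tall; its sill is at z = 874 mm and its near (−x) edge is 1314 mm from the wall's −x end. The opening passes through the full wall thickness.


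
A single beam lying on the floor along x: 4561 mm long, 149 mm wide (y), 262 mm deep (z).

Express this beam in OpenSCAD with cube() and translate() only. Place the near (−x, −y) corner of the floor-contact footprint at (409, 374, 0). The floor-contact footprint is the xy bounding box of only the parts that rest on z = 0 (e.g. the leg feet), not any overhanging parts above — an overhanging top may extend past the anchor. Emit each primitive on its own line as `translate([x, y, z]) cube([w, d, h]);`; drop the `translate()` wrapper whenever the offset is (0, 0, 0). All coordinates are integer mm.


translate([409, 374, 0]) cube([4561, 149, 262]);


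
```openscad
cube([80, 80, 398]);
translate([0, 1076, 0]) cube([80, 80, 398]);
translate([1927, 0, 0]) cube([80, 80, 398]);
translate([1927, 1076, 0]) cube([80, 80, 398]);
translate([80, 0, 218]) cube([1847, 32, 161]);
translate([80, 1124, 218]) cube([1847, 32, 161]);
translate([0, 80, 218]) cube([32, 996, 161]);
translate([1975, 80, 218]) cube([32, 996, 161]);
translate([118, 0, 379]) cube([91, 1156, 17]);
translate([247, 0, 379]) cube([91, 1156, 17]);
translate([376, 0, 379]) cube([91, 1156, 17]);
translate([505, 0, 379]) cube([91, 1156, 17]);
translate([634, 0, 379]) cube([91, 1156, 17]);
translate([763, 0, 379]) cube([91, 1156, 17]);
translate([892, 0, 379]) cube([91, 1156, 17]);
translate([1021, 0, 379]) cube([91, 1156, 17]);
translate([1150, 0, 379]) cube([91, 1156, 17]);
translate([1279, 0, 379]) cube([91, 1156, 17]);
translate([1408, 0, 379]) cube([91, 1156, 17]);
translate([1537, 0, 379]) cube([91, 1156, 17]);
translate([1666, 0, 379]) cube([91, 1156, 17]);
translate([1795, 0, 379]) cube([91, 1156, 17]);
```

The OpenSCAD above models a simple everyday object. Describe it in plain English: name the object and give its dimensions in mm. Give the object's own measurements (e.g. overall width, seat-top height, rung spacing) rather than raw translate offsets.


A bed frame 2007 mm long (x) by 1156 mm wide (y). Four 80×80 mm corner posts, 398 mm tall, at the corners of the footprint. Four rails of 32 mm thickness and 161 mm height run between adjacent posts with their undersides at z = 218 mm, their outer faces flush with the outside of the frame (the two x-running rails run between the posts' inner faces; the two y-running rails run between the posts' inner faces). 14 slats, each 91 mm wide (x) and 17 mm thick, lie across the top of the two x-running rails, running the full 1156 mm width of the frame in y; along x they sit between the end posts with a 38 mm gap after the −x posts and between neighbouring slats, leaving 41 mm before the +x posts.


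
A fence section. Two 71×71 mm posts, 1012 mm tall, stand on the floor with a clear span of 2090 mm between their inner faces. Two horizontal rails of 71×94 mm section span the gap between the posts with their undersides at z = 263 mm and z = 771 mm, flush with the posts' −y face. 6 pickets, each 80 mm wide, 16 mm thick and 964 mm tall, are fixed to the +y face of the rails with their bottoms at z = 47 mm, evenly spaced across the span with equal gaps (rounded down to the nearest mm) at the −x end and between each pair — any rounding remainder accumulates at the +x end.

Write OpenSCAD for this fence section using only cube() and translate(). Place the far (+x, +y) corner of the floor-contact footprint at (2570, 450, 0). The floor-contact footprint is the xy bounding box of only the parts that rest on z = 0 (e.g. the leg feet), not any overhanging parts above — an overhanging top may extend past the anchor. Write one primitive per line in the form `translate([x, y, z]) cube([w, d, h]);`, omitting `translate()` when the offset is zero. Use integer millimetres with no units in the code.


translate([338, 379, 0]) cube([71, 71, 1012]);
translate([2499, 379, 0]) cube([71, 71, 1012]);
translate([409, 379, 263]) cube([2090, 71, 94]);
translate([409, 379, 771]) cube([2090, 71, 94]);
translate([639, 450, 47]) cube([80, 16, 964]);
translate([949, 450, 47]) cube([80, 16, 964]);
translate([1259, 450, 47]) cube([80, 16, 964]);
translate([1569, 450, 47]) cube([80, 16, 964]);
translate([1879, 450, 47]) cube([80, 16, 964]);
translate([2189, 450, 47]) cube([80, 16, 964]);


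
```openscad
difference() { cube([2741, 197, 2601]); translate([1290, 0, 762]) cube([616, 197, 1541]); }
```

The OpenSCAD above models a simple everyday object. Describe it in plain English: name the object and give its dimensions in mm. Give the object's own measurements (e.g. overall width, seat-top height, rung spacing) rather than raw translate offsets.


A wall 2741 mm long (x), 197 mm thick (y), 2601 mm tall, with a rectangular window opening cut through it. The opening is 616 mm wide and 1541 mm tall; its sill is at z = 762 mm and its near (−x) edge is 1290 mm from the wall's −x end. The opening passes through the full wall thickness.


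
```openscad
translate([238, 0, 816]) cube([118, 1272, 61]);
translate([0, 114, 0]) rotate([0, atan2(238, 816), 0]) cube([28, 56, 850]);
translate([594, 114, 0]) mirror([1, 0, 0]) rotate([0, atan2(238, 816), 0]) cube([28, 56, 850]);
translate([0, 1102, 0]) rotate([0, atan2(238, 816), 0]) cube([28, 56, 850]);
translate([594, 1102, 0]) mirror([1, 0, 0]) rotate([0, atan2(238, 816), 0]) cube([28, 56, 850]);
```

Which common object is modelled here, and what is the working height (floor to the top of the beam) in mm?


A sawhorse. The overall height is 877 mm.

A beam across two mirrored pairs of raked legs — a sawhorse. The beam's underside is at z = 816 (matching the legs' vertical rise in atan2(238, 816)) and the beam is 61 mm tall, so its top is at 816 + 61 = 877 mm. The raked legs top out at the beam's underside, so that is the highest point.


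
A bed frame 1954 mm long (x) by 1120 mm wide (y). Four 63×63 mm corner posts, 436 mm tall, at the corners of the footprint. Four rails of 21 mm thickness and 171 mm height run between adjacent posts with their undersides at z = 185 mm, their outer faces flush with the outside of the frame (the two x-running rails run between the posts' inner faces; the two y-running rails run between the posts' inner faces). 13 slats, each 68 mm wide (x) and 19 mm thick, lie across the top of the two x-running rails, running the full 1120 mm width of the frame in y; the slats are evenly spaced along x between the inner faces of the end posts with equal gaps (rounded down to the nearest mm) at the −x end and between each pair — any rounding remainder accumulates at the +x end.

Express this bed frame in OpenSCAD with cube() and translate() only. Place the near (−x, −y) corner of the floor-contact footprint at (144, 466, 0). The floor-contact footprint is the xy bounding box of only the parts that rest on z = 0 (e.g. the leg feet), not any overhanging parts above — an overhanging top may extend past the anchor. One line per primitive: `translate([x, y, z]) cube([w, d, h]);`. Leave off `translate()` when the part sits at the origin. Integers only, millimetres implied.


translate([144, 466, 0]) cube([63, 63, 436]);
translate([144, 1523, 0]) cube([63, 63, 436]);
translate([2035, 466, 0]) cube([63, 63, 436]);
translate([2035, 1523, 0]) cube([63, 63, 436]);
translate([207, 466, 185]) cube([1828, 21, 171]);
translate([207, 1565, 185]) cube([1828, 21, 171]);
translate([144, 529, 185]) cube([21, 994, 171]);
translate([2077, 529, 185]) cube([21, 994, 171]);
translate([274, 466, 356]) cube([68, 1120, 19]);
translate([409, 466, 356]) cube([68, 1120, 19]);
translate([544, 466, 356]) cube([68, 1120, 19]);
translate([679, 466, 356]) cube([68, 1120, 19]);
translate([814, 466, 356]) cube([68, 1120, 19]);
translate([949, 466, 356]) cube([68, 1120, 19]);
translate([1084, 466, 356]) cube([68, 1120, 19]);
translate([1219, 466, 356]) cube([68, 1120, 19]);
translate([1354, 466, 356]) cube([68, 1120, 19]);
translate([1489, 466, 356]) cube([68, 1120, 19]);
translate([1624, 466, 356]) cube([68, 1120, 19]);
translate([1759, 466, 356]) cube([68, 1120, 19]);
translate([1894, 466, 356]) cube([68, 1120, 19]);


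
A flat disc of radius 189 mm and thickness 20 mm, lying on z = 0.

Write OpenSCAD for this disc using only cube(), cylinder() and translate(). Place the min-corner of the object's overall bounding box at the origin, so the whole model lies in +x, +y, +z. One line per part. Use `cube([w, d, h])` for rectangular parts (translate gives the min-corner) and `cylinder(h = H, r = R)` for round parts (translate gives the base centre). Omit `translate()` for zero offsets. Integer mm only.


translate([189, 189, 0]) cylinder(h = 20, r = 189);


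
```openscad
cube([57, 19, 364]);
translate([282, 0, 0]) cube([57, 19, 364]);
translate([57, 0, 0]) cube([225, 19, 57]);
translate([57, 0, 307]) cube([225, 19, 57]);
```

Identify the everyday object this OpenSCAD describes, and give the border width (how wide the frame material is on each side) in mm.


A picture frame. The border width is 57 mm.

Four thin pieces enclosing a rectangular opening — a picture frame. The two full-height stiles are 364 mm tall; the top rail sits at z = 307 and is 57 mm tall, so the border above the opening is 364 − 307 = 57 mm, matching the stile x-width.


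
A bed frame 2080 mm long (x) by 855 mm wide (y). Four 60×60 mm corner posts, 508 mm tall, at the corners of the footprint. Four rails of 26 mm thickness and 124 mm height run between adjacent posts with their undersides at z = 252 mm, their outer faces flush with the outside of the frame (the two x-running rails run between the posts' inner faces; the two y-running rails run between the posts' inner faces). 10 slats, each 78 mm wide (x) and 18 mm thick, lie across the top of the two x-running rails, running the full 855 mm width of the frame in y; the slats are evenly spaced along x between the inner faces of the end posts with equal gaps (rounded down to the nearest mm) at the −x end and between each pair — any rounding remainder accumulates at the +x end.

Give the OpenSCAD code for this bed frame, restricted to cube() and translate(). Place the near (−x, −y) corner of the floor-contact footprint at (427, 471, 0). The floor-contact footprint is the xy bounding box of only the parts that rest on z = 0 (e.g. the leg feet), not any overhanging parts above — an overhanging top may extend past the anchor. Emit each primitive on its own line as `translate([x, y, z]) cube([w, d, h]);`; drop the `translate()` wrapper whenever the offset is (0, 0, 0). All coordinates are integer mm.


translate([427, 471, 0]) cube([60, 60, 508]);
translate([427, 1266, 0]) cube([60, 60, 508]);
translate([2447, 471, 0]) cube([60, 60, 508]);
translate([2447, 1266, 0]) cube([60, 60, 508]);
translate([487, 471, 252]) cube([1960, 26, 124]);
translate([487, 1300, 252]) cube([1960, 26, 124]);
translate([427, 531, 252]) cube([26, 735, 124]);
translate([2481, 531, 252]) cube([26, 735, 124]);
translate([594, 471, 376]) cube([78, 855, 18]);
translate([779, 471, 376]) cube([78, 855, 18]);
translate([964, 471, 376]) cube([78, 855, 18]);
translate([1149, 471, 376]) cube([78, 855, 18]);
translate([1334, 471, 376]) cube([78, 855, 18]);
translate([1519, 471, 376]) cube([78, 855, 18]);
translate([1704, 471, 376]) cube([78, 855, 18]);
translate([1889, 471, 376]) cube([78, 855, 18]);
translate([2074, 471, 376]) cube([78, 855, 18]);
translate([2259, 471, 376]) cube([78, 855, 18]);


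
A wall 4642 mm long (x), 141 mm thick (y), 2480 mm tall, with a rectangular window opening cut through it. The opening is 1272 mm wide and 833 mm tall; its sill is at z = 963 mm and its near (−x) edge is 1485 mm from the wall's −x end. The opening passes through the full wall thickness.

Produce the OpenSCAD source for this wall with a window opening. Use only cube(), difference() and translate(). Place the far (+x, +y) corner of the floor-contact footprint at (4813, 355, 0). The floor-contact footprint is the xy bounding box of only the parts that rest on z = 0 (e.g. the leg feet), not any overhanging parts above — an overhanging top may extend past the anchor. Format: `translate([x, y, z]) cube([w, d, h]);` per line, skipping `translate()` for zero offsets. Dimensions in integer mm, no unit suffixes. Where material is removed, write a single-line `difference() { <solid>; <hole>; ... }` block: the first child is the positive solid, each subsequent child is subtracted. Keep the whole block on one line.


difference() { translate([171, 214, 0]) cube([4642, 141, 2480]); translate([1656, 214, 963]) cube([1272, 141, 833]); }


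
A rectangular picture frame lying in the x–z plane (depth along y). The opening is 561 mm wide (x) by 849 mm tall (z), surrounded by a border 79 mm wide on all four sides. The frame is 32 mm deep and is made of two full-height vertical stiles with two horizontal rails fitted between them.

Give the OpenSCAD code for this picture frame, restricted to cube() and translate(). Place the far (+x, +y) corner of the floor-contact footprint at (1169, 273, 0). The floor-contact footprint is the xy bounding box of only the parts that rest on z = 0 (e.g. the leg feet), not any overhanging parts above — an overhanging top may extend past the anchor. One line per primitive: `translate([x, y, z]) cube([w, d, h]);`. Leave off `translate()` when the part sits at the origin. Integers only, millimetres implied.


translate([450, 241, 0]) cube([79, 32, 1007]);
translate([1090, 241, 0]) cube([79, 32, 1007]);
translate([529, 241, 0]) cube([561, 32, 79]);
translate([529, 241, 928]) cube([561, 32, 79]);


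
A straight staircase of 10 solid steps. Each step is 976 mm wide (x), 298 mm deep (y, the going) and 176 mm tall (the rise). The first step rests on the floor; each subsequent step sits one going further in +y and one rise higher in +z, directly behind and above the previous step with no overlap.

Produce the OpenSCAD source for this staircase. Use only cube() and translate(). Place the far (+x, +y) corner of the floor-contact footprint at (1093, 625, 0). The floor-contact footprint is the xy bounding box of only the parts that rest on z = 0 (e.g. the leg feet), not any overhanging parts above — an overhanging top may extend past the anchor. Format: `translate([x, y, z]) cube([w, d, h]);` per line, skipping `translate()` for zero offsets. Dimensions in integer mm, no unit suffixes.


translate([117, 327, 0]) cube([976, 298, 176]);
translate([117, 625, 176]) cube([976, 298, 176]);
translate([117, 923, 352]) cube([976, 298, 176]);
translate([117, 1221, 528]) cube([976, 298, 176]);
translate([117, 1519, 704]) cube([976, 298, 176]);
translate([117, 1817, 880]) cube([976, 298, 176]);
translate([117, 2115, 1056]) cube([976, 298, 176]);
translate([117, 2413, 1232]) cube([976, 298, 176]);
translate([117, 2711, 1408]) cube([976, 298, 176]);
translate([117, 3009, 1584]) cube([976, 298, 176]);


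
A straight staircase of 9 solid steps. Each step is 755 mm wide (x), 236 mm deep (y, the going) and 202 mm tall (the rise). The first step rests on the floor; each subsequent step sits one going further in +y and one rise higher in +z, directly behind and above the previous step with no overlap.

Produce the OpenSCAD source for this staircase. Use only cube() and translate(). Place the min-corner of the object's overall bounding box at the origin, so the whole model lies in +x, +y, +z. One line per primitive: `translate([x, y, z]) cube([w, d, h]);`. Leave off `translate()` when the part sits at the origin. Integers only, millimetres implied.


cube([755, 236, 202]);
translate([0, 236, 202]) cube([755, 236, 202]);
translate([0, 472, 404]) cube([755, 236, 202]);
translate([0, 708, 606]) cube([755, 236, 202]);
translate([0, 944, 808]) cube([755, 236, 202]);
translate([0, 1180, 1010]) cube([755, 236, 202]);
translate([0, 1416, 1212]) cube([755, 236, 202]);
translate([0, 1652, 1414]) cube([755, 236, 202]);
translate([0, 1888, 1616]) cube([755, 236, 202]);


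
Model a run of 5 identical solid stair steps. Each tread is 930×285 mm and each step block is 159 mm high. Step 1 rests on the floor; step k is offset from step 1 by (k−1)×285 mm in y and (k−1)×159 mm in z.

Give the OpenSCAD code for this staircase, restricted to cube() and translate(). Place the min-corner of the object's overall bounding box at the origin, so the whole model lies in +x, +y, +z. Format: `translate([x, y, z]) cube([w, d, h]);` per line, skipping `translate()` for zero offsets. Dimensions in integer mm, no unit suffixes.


cube([930, 285, 159]);
translate([0, 285, 159]) cube([930, 285, 159]);
translate([0, 570, 318]) cube([930, 285, 159]);
translate([0, 855, 477]) cube([930, 285, 159]);
translate([0, 1140, 636]) cube([930, 285, 159]);


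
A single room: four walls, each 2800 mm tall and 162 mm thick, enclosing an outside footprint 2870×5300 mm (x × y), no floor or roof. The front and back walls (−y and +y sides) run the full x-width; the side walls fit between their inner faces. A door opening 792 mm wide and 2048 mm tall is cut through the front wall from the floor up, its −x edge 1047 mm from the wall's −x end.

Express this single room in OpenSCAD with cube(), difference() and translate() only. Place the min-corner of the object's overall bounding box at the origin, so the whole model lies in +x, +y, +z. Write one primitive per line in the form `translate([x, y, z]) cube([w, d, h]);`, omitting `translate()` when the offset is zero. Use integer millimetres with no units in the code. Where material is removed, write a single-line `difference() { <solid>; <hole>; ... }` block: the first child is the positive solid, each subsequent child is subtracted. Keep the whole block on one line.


difference() { cube([2870, 162, 2800]); translate([1047, 0, 0]) cube([792, 162, 2048]); }
translate([0, 5138, 0]) cube([2870, 162, 2800]);
translate([0, 162, 0]) cube([162, 4976, 2800]);
translate([2708, 162, 0]) cube([162, 4976, 2800]);


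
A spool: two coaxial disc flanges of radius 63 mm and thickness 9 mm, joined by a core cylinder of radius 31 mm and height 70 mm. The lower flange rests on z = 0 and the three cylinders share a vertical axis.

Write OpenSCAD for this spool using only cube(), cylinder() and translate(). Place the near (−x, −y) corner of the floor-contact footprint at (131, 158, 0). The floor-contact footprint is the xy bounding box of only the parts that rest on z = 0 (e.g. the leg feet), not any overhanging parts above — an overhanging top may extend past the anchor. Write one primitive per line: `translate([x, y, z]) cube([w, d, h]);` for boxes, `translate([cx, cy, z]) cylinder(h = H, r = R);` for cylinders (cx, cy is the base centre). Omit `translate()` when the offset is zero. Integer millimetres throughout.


translate([194, 221, 0]) cylinder(h = 9, r = 63);
translate([194, 221, 9]) cylinder(h = 70, r = 31);
translate([194, 221, 79]) cylinder(h = 9, r = 63);


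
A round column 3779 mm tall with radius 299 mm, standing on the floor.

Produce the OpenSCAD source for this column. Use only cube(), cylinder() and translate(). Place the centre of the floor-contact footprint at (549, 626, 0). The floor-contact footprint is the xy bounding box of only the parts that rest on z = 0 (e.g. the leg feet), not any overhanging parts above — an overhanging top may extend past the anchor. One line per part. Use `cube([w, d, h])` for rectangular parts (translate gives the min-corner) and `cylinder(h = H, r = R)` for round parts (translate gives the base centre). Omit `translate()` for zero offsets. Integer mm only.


translate([549, 626, 0]) cylinder(h = 3779, r = 299);


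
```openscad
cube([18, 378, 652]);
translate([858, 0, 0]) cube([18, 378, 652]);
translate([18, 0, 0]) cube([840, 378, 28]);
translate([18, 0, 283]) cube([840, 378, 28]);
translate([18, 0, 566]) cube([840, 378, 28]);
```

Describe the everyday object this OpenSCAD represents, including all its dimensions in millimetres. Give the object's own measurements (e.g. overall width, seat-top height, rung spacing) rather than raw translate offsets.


An open bookshelf. Two side panels, each 18 mm thick, 378 mm deep and 652 mm tall, stand 876 mm apart (outside-to-outside). Between them sit 3 shelves, each 28 mm thick and 378 mm deep, spanning the full gap between the sides. The bottom shelf rests on the floor (its underside at z = 0) and the clear gap between one shelf's top and the next shelf's underside is 255 mm.


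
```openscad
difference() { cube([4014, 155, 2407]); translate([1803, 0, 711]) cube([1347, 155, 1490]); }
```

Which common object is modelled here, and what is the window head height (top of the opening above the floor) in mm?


A wall with a window opening. The window head height is 2201 mm.

A wall with a rectangular opening subtracted — a window. Sill at z = 711, opening 1490 mm tall, so the head is at 711 + 1490 = 2201 mm.


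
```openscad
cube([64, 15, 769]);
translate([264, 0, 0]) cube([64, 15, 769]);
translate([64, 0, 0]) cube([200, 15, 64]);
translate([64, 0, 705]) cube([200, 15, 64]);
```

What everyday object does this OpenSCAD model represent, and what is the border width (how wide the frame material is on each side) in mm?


A picture frame. The border width is 64 mm.

Four thin pieces enclosing a rectangular opening — a picture frame. The two full-height stiles are 769 mm tall; the top rail sits at z = 705 and is 64 mm tall, so the border above the opening is 769 − 705 = 64 mm, matching the stile x-width.


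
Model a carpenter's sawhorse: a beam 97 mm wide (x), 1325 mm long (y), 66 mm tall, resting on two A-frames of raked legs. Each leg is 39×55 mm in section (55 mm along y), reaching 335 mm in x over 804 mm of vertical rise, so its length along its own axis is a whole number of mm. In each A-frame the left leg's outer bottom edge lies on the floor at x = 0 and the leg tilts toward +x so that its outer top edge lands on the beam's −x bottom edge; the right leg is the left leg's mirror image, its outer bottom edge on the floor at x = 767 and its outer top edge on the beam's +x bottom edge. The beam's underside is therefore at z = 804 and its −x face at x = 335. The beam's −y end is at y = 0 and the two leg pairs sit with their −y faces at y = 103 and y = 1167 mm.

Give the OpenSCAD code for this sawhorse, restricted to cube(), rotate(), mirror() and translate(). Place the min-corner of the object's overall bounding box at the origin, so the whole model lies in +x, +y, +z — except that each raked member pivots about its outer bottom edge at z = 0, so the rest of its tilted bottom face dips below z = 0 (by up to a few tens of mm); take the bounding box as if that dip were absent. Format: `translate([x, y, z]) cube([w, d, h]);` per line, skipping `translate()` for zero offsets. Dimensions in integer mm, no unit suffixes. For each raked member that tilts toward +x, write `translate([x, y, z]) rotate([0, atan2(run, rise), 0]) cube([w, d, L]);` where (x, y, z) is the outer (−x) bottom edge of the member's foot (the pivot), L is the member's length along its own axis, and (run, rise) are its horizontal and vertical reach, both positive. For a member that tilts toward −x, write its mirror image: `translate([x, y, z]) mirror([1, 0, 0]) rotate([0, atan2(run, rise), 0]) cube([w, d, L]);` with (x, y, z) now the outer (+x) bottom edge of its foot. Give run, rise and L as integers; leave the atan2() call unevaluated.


// leg length = √(335² + 804²) = 871
// right-leg outer foot x = 2·335 + 97 = 767
// beam min-corner = (335, 0, 804)
translate([335, 0, 804]) cube([97, 1325, 66]);
translate([0, 103, 0]) rotate([0, atan2(335, 804), 0]) cube([39, 55, 871]);
translate([767, 103, 0]) mirror([1, 0, 0]) rotate([0, atan2(335, 804), 0]) cube([39, 55, 871]);
translate([0, 1167, 0]) rotate([0, atan2(335, 804), 0]) cube([39, 55, 871]);
translate([767, 1167, 0]) mirror([1, 0, 0]) rotate([0, atan2(335, 804), 0]) cube([39, 55, 871]);


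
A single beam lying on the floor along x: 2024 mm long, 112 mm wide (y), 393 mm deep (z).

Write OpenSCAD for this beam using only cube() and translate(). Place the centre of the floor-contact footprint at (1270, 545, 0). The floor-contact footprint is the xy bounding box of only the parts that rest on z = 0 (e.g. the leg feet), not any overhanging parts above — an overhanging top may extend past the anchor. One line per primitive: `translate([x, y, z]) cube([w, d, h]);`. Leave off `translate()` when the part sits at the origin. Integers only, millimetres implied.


translate([258, 489, 0]) cube([2024, 112, 393]);


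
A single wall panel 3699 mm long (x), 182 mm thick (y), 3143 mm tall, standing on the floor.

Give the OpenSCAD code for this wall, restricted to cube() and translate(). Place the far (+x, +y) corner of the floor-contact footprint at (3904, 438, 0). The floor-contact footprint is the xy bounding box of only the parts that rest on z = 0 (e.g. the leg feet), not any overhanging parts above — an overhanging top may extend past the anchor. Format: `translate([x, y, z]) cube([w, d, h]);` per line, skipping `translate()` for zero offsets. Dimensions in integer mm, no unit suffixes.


translate([205, 256, 0]) cube([3699, 182, 3143]);


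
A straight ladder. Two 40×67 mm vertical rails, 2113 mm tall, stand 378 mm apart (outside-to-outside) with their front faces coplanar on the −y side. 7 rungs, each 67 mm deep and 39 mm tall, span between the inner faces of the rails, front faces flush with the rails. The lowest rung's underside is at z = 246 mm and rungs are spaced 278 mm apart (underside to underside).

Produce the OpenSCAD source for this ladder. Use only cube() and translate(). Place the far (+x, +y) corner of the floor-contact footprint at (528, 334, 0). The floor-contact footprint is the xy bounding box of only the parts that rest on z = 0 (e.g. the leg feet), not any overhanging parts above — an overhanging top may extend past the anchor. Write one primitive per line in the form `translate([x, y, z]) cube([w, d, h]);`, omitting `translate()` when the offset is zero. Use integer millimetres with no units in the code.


translate([150, 267, 0]) cube([40, 67, 2113]);
translate([488, 267, 0]) cube([40, 67, 2113]);
translate([190, 267, 246]) cube([298, 67, 39]);
translate([190, 267, 524]) cube([298, 67, 39]);
translate([190, 267, 802]) cube([298, 67, 39]);
translate([190, 267, 1080]) cube([298, 67, 39]);
translate([190, 267, 1358]) cube([298, 67, 39]);
translate([190, 267, 1636]) cube([298, 67, 39]);
translate([190, 267, 1914]) cube([298, 67, 39]);


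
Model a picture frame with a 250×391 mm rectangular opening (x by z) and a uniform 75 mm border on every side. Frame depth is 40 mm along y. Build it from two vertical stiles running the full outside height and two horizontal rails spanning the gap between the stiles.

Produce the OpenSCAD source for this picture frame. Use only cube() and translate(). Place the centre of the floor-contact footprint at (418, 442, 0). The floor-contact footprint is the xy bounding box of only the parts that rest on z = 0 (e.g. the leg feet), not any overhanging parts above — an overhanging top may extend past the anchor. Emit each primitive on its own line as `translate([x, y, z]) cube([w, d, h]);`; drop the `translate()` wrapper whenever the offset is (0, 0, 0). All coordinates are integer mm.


translate([218, 422, 0]) cube([75, 40, 541]);
translate([543, 422, 0]) cube([75, 40, 541]);
translate([293, 422, 0]) cube([250, 40, 75]);
translate([293, 422, 466]) cube([250, 40, 75]);


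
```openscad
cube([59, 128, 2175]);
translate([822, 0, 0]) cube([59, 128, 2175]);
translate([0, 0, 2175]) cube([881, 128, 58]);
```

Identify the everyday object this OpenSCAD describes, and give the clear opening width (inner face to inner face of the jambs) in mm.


A door frame. The clear opening width is 763 mm.

Two 2175 mm tall posts with a header on top — a door frame. The left jamb is 59 mm wide at x = 0; the right jamb starts at x = 822. The clear opening is 822 − 59 = 763 mm.


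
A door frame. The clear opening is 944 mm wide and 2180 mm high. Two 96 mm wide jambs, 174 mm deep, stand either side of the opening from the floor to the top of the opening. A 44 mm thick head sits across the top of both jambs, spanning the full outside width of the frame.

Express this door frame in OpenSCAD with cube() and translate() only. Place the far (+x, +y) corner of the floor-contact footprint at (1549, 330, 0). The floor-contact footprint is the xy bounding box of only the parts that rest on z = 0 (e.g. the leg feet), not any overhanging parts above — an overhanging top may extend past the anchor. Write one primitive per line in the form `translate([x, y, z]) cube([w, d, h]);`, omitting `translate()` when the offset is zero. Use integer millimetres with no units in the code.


translate([413, 156, 0]) cube([96, 174, 2180]);
translate([1453, 156, 0]) cube([96, 174, 2180]);
translate([413, 156, 2180]) cube([1136, 174, 44]);


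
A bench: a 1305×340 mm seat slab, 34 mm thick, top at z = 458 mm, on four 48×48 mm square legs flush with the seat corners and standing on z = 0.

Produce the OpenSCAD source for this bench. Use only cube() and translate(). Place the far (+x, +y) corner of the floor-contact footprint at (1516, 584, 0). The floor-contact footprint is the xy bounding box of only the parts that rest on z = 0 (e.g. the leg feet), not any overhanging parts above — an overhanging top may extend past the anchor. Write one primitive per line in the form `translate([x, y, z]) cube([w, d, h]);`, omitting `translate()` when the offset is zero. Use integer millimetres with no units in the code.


translate([211, 244, 424]) cube([1305, 340, 34]);
translate([211, 244, 0]) cube([48, 48, 424]);
translate([211, 536, 0]) cube([48, 48, 424]);
translate([1468, 244, 0]) cube([48, 48, 424]);
translate([1468, 536, 0]) cube([48, 48, 424]);


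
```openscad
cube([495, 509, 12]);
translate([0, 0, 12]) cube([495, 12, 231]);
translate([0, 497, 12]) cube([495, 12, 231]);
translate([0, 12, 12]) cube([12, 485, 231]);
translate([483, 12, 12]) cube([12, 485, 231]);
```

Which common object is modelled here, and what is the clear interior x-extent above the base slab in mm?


An open box. The internal width is 471 mm.

A 495×509 base slab with four walls standing on it — an open box. The base is 495 mm wide and the walls are 12 mm thick, so the internal width is 495 − 2 × 12 = 471 mm.


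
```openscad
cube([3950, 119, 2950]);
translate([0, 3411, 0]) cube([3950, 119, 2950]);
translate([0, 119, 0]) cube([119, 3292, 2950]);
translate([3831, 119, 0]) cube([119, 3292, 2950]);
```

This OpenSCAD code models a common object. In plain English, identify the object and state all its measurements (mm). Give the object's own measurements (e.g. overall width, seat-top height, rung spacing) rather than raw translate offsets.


The wall frame of a small rectangular building: four walls, each 2950 mm tall and 119 mm thick, enclosing a footprint 3950 mm (x) by 3530 mm (y) outside-to-outside, with no floor or roof. The front and back walls (the −y and +y sides) span the full width; the two side walls fit between them.


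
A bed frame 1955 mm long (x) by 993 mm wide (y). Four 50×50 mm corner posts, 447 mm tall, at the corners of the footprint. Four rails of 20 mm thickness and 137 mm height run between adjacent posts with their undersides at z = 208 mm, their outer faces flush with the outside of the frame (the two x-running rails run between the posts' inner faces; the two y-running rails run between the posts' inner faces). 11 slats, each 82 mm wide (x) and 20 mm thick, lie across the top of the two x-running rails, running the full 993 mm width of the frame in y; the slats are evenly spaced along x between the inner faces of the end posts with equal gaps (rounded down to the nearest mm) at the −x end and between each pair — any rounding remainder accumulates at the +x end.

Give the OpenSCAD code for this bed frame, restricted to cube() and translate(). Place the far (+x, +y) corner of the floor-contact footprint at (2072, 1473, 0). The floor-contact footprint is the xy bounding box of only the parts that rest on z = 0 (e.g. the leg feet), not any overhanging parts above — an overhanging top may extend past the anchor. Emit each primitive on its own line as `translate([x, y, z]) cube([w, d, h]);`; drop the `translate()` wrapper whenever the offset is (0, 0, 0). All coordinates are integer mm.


translate([117, 480, 0]) cube([50, 50, 447]);
translate([117, 1423, 0]) cube([50, 50, 447]);
translate([2022, 480, 0]) cube([50, 50, 447]);
translate([2022, 1423, 0]) cube([50, 50, 447]);
translate([167, 480, 208]) cube([1855, 20, 137]);
translate([167, 1453, 208]) cube([1855, 20, 137]);
translate([117, 530, 208]) cube([20, 893, 137]);
translate([2052, 530, 208]) cube([20, 893, 137]);
translate([246, 480, 345]) cube([82, 993, 20]);
translate([407, 480, 345]) cube([82, 993, 20]);
translate([568, 480, 345]) cube([82, 993, 20]);
translate([729, 480, 345]) cube([82, 993, 20]);
translate([890, 480, 345]) cube([82, 993, 20]);
translate([1051, 480, 345]) cube([82, 993, 20]);
translate([1212, 480, 345]) cube([82, 993, 20]);
translate([1373, 480, 345]) cube([82, 993, 20]);
translate([1534, 480, 345]) cube([82, 993, 20]);
translate([1695, 480, 345]) cube([82, 993, 20]);
translate([1856, 480, 345]) cube([82, 993, 20]);
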